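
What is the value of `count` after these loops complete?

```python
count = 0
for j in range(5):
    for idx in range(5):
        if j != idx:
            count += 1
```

5² - 5 (exclude diagonal)
`count` takes the values: 0 → 1 → 2 → 3 → 4 → 5 → 6 → 7 → 8 → 9 → 10 → 11 → 12 → 13 → 14 → 15 → 16 → 17 → 18 → 19 → 20

Answer: 20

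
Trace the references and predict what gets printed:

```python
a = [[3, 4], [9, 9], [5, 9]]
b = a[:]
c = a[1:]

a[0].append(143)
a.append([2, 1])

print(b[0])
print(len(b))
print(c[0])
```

Key concept: slice with nested mutation.
Step by step:
`a = [[3, 4], [9, 9], [5, 9]]` → a = [[3, 4], [9, 9], [5, 9]]
`b = a[:]` → b = [[3, 4], [9, 9], [5, 9]]
`c = a[1:]` → c = [[9, 9], [5, 9]]
`a[0].append(143)` → a = [[3, 4, 143], [9, 9], [5, 9]]; b = [[3, 4, 143], [9, 9], [5, 9]]
`a.append([2, 1])` → a = [[3, 4, 143], [9, 9], [5, 9], [2, 1]]
`print(b[0])` → prints [3, 4, 143]
`print(len(b))` → prints 3
`print(c[0])` → prints [9, 9]

Answer:
[3, 4, 143]
3
[9, 9]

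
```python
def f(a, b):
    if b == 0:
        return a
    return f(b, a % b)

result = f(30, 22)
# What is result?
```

f(30, 22) -> f(22, 8) -> f(8, 6) -> f(6, 2) -> f(2, 0) -> 2

Answer: 2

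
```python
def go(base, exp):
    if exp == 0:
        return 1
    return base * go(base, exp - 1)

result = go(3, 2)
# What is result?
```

go(3, 2) = 3 * 3 = 9

Answer: 9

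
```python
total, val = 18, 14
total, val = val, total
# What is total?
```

Trace:
`total, val = 18, 14` → total = 18; val = 14
`total, val = val, total` → total = 14; val = 18
So total = 14

Answer: 14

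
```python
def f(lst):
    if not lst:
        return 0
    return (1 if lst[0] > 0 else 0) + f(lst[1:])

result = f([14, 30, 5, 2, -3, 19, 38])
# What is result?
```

Count of positive elements in [14, 30, 5, 2, -3, 19, 38] = 6

Answer: 6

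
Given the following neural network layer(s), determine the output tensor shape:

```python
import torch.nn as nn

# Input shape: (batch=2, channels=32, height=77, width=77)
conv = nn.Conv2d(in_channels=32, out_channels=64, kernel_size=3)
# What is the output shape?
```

Input: (2, 32, 77, 77) -> Output: (2, 64, 75, 75)

Answer: (2, 64, 75, 75)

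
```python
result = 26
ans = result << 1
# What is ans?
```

Trace:
`result = 26` → result = 26
`ans = result << 1` → ans = 52
So ans = 52

Answer: 52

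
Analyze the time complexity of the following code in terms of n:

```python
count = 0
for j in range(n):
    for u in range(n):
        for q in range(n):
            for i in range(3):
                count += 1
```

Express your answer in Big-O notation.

Each loop level contributes: n × n × n × 1. Multiplying the contributions gives O(n^3).

Answer: O(n^3)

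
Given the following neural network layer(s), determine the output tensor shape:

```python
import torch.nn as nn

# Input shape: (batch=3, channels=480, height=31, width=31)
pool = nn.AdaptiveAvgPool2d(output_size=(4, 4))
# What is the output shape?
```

Input: (3, 480, 31, 31) -> Output: (3, 480, 4, 4)

Answer: (3, 480, 4, 4)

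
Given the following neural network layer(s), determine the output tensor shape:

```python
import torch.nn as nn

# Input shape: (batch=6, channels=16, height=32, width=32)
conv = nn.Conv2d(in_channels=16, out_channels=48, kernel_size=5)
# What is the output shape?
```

Input: (6, 16, 32, 32) -> Output: (6, 48, 28, 28)

Answer: (6, 48, 28, 28)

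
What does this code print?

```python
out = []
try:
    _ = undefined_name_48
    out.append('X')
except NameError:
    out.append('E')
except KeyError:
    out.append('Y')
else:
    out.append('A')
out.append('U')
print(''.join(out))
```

Execution trace: 'E' (except NameError) → 'U' (after the try/except). Output: EU

Answer: EU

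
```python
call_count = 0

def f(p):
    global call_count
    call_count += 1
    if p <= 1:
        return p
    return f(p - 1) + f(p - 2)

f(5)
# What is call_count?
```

Calls(p) = 1 + Calls(p-1) + Calls(p-2); Calls(0)=Calls(1)=1. For p=5 this gives 15.

Answer: 15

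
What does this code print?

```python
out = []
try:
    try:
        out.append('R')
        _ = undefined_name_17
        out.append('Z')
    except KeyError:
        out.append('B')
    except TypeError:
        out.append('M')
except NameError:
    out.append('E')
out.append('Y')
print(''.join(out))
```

Execution trace: 'R' (try body) → 'E' (outer except NameError) → 'Y' (after the try/except). Output: REY

Answer: REY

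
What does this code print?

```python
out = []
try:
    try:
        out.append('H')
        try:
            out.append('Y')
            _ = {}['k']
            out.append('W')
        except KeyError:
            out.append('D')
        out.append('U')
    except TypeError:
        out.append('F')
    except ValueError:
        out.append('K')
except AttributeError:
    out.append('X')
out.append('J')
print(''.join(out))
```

Execution trace: 'H' (try body) → 'Y' (inner try body) → 'D' (inner except KeyError) → 'U' (try body, no exception) → 'J' (after the try/except). Output: HYDUJ

Answer: HYDUJ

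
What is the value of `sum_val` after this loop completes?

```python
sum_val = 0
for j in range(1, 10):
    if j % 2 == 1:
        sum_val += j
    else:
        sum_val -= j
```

Add odd, subtract even
`sum_val` takes the values: 0 → 1 → -1 → 2 → -2 → 3 → -3 → 4 → -4 → 5

Answer: 5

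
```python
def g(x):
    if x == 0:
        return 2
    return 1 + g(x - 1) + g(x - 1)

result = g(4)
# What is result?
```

g(x) = 1 + 2·g(x-1), g(0)=2. Closed form: (2+1)·2^4 - 1 = 47.

Answer: 47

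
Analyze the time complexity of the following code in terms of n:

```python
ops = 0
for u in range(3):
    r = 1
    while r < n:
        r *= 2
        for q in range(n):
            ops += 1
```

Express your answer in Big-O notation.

Each loop level contributes: 1 × log n × n. Multiplying the contributions gives O(n log n).

Answer: O(n log n)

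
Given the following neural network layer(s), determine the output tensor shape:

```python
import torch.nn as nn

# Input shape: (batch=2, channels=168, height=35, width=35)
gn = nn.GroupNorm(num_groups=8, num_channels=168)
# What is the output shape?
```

Input: (2, 168, 35, 35) -> Output: (2, 168, 35, 35)

Answer: (2, 168, 35, 35)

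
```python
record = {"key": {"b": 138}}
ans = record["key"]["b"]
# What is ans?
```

Trace:
`record = {"key": {"b": 138}}` → record = {'key': {'b': 138}}
`ans = record["key"]["b"]` → ans = 138
So ans = 138

Answer: 138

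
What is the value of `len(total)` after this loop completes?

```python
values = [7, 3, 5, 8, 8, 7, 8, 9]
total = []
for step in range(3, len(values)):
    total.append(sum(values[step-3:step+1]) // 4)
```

Number of 4-element averages
`total` takes the values: [] → [5] → [5, 6] → [5, 6, 7] → [5, 6, 7, 7] → [5, 6, 7, 7, 8]
So `len(total)` = 5

Answer: 5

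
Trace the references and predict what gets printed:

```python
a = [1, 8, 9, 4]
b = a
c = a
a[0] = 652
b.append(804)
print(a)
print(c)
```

Key concept: multiple aliases.
Step by step:
`a = [1, 8, 9, 4]` → a = [1, 8, 9, 4]
`b = a` → b = [1, 8, 9, 4] (same object as a)
`c = a` → c = [1, 8, 9, 4] (same object as a, b)
`a[0] = 652` → a = [652, 8, 9, 4] (same object as b, c); b = [652, 8, 9, 4] (same object as a, c); c = [652, 8, 9, 4] (same object as a, b)
`b.append(804)` → a = [652, 8, 9, 4, 804] (same object as b, c); b = [652, 8, 9, 4, 804] (same object as a, c); c = [652, 8, 9, 4, 804] (same object as a, b)
`print(a)` → prints [652, 8, 9, 4, 804]
`print(c)` → prints [652, 8, 9, 4, 804]

Answer:
[652, 8, 9, 4, 804]
[652, 8, 9, 4, 804]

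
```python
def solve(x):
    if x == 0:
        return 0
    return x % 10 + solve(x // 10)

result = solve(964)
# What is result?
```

Sum of digits of 964: 4 + 6 + 9 = 19

Answer: 19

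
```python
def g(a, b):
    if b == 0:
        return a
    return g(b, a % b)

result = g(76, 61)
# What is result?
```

g(76, 61) -> g(61, 15) -> g(15, 1) -> g(1, 0) -> 1

Answer: 1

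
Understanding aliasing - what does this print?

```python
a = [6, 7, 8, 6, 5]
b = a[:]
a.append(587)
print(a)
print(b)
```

Key concept: slice [:] creates copy.
Step by step:
`a = [6, 7, 8, 6, 5]` → a = [6, 7, 8, 6, 5]
`b = a[:]` → b = [6, 7, 8, 6, 5]
`a.append(587)` → a = [6, 7, 8, 6, 5, 587]
`print(a)` → prints [6, 7, 8, 6, 5, 587]
`print(b)` → prints [6, 7, 8, 6, 5]

Answer:
[6, 7, 8, 6, 5, 587]
[6, 7, 8, 6, 5]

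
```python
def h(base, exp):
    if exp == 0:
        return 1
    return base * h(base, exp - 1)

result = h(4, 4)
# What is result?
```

h(4, 4) = 4 * 4 * 4 * 4 = 256

Answer: 256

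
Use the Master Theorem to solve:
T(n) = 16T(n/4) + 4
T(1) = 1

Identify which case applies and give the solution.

a=16, b=4, f(n)=4. log_4(16) = 2. Since c=0 < 2, Case 1 applies: T(n) = Θ(n^log_b(a)) = O(n^2).

Answer: O(n^2) - Case 1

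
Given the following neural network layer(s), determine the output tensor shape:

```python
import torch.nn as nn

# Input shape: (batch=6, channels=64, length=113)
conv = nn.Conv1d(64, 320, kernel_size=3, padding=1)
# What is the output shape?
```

Input: (6, 64, 113) -> Output: (6, 320, 113)

Answer: (6, 320, 113)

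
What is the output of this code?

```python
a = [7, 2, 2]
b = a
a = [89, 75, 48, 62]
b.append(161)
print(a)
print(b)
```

Key concept: rebinding vs mutation: a is rebound to a new list, b still points at the original.
Step by step:
`a = [7, 2, 2]` → a = [7, 2, 2]
`b = a` → b = [7, 2, 2] (same object as a)
`a = [89, 75, 48, 62]` → a = [89, 75, 48, 62]
`b.append(161)` → b = [7, 2, 2, 161]
`print(a)` → prints [89, 75, 48, 62]
`print(b)` → prints [7, 2, 2, 161]

Answer:
[89, 75, 48, 62]
[7, 2, 2, 161]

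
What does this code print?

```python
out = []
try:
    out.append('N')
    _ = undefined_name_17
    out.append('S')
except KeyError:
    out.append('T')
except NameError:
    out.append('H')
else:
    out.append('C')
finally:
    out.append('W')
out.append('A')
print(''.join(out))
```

Execution trace: 'N' (try body) → 'H' (except NameError) → 'W' (finally) → 'A' (after the try/except). Output: NHWA

Answer: NHWA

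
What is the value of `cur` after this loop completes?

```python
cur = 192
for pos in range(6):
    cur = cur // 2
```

Halve 6 times: 192 // 2^6 = 3
`cur` takes the values: 192 → 96 → 48 → 24 → 12 → 6 → 3

Answer: 3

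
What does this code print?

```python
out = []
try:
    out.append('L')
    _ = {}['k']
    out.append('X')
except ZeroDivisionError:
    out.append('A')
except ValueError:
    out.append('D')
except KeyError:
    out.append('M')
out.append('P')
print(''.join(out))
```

Execution trace: 'L' (try body) → 'M' (except KeyError) → 'P' (after the try/except). Output: LMP

Answer: LMP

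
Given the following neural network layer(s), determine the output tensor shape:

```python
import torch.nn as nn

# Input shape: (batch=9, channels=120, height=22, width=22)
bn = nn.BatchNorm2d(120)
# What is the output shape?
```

Input: (9, 120, 22, 22) -> Output: (9, 120, 22, 22)

Answer: (9, 120, 22, 22)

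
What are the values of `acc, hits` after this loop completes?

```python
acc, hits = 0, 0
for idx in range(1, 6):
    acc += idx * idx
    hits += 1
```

Sum of squares and count
`acc, hits` takes the values: (0, 0) → (1, 0) → (1, 1) → (5, 1) → (5, 2) → (14, 2) → (14, 3) → (30, 3) → (30, 4) → (55, 4) → (55, 5)

Answer: 55, 5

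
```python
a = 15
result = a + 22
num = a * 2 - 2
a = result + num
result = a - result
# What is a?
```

Trace:
`a = 15` → a = 15
`result = a + 22` → result = 37
`num = a * 2 - 2` → num = 28
`a = result + num` → a = 65
`result = a - result` → result = 28
So a = 65

Answer: 65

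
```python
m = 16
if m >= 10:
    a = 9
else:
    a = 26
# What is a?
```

Trace:
`m = 16` → m = 16
`if m >= 10: ...` → m >= 10 is True → a = 9
So a = 9

Answer: 9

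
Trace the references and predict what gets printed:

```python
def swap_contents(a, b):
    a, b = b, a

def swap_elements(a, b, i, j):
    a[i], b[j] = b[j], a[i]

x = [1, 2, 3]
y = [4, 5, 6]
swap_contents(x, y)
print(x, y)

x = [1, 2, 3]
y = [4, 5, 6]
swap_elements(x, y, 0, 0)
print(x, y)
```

Key concept: parameter rebinding vs mutation.
Step by step:
`x = [1, 2, 3]` → x = [1, 2, 3]
`y = [4, 5, 6]` → y = [4, 5, 6]
`swap_contents(x, y)` → no visible change to tracked variables
`print(x, y)` → prints [1, 2, 3] [4, 5, 6]
`x = [1, 2, 3]` → x = [1, 2, 3]
`y = [4, 5, 6]` → y = [4, 5, 6]
`swap_elements(x, y, 0, 0)` → x = [4, 2, 3]; y = [1, 5, 6]
`print(x, y)` → prints [4, 2, 3] [1, 5, 6]

Answer:
[1, 2, 3] [4, 5, 6]
[4, 2, 3] [1, 5, 6]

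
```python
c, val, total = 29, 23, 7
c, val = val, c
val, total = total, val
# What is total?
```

Trace:
`c, val, total = 29, 23, 7` → c = 29; val = 23; total = 7
`c, val = val, c` → c = 23; val = 29
`val, total = total, val` → val = 7; total = 29
So total = 29

Answer: 29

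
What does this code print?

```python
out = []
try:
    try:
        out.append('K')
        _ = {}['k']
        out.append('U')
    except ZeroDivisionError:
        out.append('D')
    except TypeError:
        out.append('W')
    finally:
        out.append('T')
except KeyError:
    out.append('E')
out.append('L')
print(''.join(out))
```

Execution trace: 'K' (try body) → 'T' (finally) → 'E' (outer except KeyError) → 'L' (after the try/except). Output: KTEL

Answer: KTEL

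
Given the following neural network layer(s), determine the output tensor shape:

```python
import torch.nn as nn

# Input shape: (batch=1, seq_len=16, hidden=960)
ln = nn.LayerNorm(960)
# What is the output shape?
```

Input: (1, 16, 960) -> Output: (1, 16, 960)

Answer: (1, 16, 960)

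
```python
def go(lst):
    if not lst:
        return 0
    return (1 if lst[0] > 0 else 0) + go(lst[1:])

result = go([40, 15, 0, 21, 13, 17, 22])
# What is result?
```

Count of positive elements in [40, 15, 0, 21, 13, 17, 22] = 6

Answer: 6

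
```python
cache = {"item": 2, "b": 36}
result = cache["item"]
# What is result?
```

Trace:
`cache = {"item": 2, "b": 36}` → cache = {'item': 2, 'b': 36}
`result = cache["item"]` → result = 2
So result = 2

Answer: 2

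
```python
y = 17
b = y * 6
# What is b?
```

Trace:
`y = 17` → y = 17
`b = y * 6` → b = 102
So b = 102

Answer: 102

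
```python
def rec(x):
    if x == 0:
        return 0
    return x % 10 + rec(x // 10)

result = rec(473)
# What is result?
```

Sum of digits of 473: 3 + 7 + 4 = 14

Answer: 14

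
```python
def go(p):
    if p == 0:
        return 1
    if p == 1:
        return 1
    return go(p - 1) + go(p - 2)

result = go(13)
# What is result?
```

Build up from base cases: go(0)=1, go(1)=1, go(2)=2, go(3)=3, go(4)=5, go(5)=8, go(6)=13, ..., go(13)=377

Answer: 377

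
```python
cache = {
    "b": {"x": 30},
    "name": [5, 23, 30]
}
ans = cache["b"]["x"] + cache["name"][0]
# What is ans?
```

Trace:
`cache = { ...` → cache = {'b': {'x': 30}, 'name': [5, 23, 30]}
`ans = cache["b"]["x"] + cache["name"][0]` → ans = 35
So ans = 35

Answer: 35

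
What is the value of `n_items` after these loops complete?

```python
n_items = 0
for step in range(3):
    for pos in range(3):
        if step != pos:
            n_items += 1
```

3² - 3 (exclude diagonal)
`n_items` takes the values: 0 → 1 → 2 → 3 → 4 → 5 → 6

Answer: 6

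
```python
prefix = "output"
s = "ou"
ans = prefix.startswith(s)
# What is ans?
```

Trace:
`prefix = "output"` → prefix = 'output'
`s = "ou"` → s = 'ou'
`ans = prefix.startswith(s)` → ans = True
So ans = True

Answer: True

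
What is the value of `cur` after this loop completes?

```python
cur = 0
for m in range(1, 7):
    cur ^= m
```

XOR of 1 to 6
`cur` takes the values: 0 → 1 → 3 → 0 → 4 → 1 → 7

Answer: 7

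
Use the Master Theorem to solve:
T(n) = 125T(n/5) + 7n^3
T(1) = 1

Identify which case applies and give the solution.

a=125, b=5, f(n)=7n^3. log_5(125) = 3. Since c=3 = 3, Case 2 applies: T(n) = Θ(n^log_b(a) · log n) = O(n^3 log n).

Answer: O(n^3 log n) - Case 2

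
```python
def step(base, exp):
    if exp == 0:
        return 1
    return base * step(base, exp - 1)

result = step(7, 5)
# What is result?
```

step(7, 5) = 7 * 7 * 7 * 7 * 7 = 16807

Answer: 16807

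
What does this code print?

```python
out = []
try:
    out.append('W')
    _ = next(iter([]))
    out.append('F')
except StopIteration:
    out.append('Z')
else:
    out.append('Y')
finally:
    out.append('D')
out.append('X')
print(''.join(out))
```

Execution trace: 'W' (try body) → 'Z' (except StopIteration) → 'D' (finally) → 'X' (after the try/except). Output: WZDX

Answer: WZDX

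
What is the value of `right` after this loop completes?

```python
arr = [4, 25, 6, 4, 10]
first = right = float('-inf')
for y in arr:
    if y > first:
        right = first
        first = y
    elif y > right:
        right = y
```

Second largest (with repeats) in [4, 25, 6, 4, 10]
`right` takes the values: -inf → 4 → 6 → 10

Answer: 10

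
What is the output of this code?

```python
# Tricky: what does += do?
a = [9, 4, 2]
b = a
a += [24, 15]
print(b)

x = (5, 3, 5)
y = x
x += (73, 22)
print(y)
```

Key concept: += behavior differs for mutable vs immutable.
Step by step:
`a = [9, 4, 2]` → a = [9, 4, 2]
`b = a` → b = [9, 4, 2] (same object as a)
`a += [24, 15]` → a = [9, 4, 2, 24, 15] (same object as b); b = [9, 4, 2, 24, 15] (same object as a)
`print(b)` → prints [9, 4, 2, 24, 15]
`x = (5, 3, 5)` → x = (5, 3, 5)
`y = x` → y = (5, 3, 5)
`x += (73, 22)` → x = (5, 3, 5, 73, 22)
`print(y)` → prints (5, 3, 5)

Answer:
[9, 4, 2, 24, 15]
(5, 3, 5)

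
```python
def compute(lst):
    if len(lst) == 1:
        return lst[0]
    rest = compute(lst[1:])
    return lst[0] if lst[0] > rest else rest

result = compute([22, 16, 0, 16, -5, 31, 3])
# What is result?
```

Recursive max over [22, 16, 0, 16, -5, 31, 3] = 31

Answer: 31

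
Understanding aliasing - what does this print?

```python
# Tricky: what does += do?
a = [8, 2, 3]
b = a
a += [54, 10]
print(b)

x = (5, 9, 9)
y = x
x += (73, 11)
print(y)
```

Key concept: += behavior differs for mutable vs immutable.
Step by step:
`a = [8, 2, 3]` → a = [8, 2, 3]
`b = a` → b = [8, 2, 3] (same object as a)
`a += [54, 10]` → a = [8, 2, 3, 54, 10] (same object as b); b = [8, 2, 3, 54, 10] (same object as a)
`print(b)` → prints [8, 2, 3, 54, 10]
`x = (5, 9, 9)` → x = (5, 9, 9)
`y = x` → y = (5, 9, 9)
`x += (73, 11)` → x = (5, 9, 9, 73, 11)
`print(y)` → prints (5, 9, 9)

Answer:
[8, 2, 3, 54, 10]
(5, 9, 9)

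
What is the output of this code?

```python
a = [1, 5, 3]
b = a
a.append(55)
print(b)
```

Key concept: basic list aliasing.
Step by step:
`a = [1, 5, 3]` → a = [1, 5, 3]
`b = a` → b = [1, 5, 3] (same object as a)
`a.append(55)` → a = [1, 5, 3, 55] (same object as b); b = [1, 5, 3, 55] (same object as a)
`print(b)` → prints [1, 5, 3, 55]

Answer: [1, 5, 3, 55]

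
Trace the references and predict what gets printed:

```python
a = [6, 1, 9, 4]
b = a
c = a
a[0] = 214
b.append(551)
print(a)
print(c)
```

Key concept: multiple aliases.
Step by step:
`a = [6, 1, 9, 4]` → a = [6, 1, 9, 4]
`b = a` → b = [6, 1, 9, 4] (same object as a)
`c = a` → c = [6, 1, 9, 4] (same object as a, b)
`a[0] = 214` → a = [214, 1, 9, 4] (same object as b, c); b = [214, 1, 9, 4] (same object as a, c); c = [214, 1, 9, 4] (same object as a, b)
`b.append(551)` → a = [214, 1, 9, 4, 551] (same object as b, c); b = [214, 1, 9, 4, 551] (same object as a, c); c = [214, 1, 9, 4, 551] (same object as a, b)
`print(a)` → prints [214, 1, 9, 4, 551]
`print(c)` → prints [214, 1, 9, 4, 551]

Answer:
[214, 1, 9, 4, 551]
[214, 1, 9, 4, 551]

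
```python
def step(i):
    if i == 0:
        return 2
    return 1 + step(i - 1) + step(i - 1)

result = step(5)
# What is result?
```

step(i) = 1 + 2·step(i-1), step(0)=2. Closed form: (2+1)·2^5 - 1 = 95.

Answer: 95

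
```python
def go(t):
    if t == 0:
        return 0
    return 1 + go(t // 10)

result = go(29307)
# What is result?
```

Count of digits of 29307: 5

Answer: 5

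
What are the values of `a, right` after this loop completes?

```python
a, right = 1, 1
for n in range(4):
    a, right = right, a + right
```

Fibonacci: after 4 iterations
`a, right` takes the values: (1, 1) → (1, 2) → (2, 3) → (3, 5) → (5, 8)

Answer: 5, 8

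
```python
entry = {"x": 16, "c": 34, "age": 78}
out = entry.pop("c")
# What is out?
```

Trace:
`entry = {"x": 16, "c": 34, "age": 78}` → entry = {'x': 16, 'c': 34, 'age': 78}
`out = entry.pop("c")` → entry = {'x': 16, 'age': 78}; out = 34
So out = 34

Answer: 34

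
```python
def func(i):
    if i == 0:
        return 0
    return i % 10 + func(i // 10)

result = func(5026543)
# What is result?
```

Sum of digits of 5026543: 3 + 4 + 5 + 6 + 2 + 0 + 5 = 25

Answer: 25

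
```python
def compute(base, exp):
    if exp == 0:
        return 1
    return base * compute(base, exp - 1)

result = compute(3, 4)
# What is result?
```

compute(3, 4) = 3 * 3 * 3 * 3 = 81

Answer: 81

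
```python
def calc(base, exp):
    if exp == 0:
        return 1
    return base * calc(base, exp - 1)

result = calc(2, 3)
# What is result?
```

calc(2, 3) = 2 * 2 * 2 = 8

Answer: 8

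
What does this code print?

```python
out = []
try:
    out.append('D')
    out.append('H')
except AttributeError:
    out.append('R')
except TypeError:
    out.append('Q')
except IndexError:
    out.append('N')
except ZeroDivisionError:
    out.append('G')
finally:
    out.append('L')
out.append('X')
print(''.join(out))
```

Execution trace: 'D' (try body) → 'H' (try body, no exception) → 'L' (finally) → 'X' (after the try/except). Output: DHLX

Answer: DHLX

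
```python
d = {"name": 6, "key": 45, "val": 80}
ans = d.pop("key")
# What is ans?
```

Trace:
`d = {"name": 6, "key": 45, "val": 80}` → d = {'name': 6, 'key': 45, 'val': 80}
`ans = d.pop("key")` → d = {'name': 6, 'val': 80}; ans = 45
So ans = 45

Answer: 45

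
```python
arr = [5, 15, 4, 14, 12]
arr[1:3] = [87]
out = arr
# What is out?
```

Trace:
`arr = [5, 15, 4, 14, 12]` → arr = [5, 15, 4, 14, 12]
`arr[1:3] = [87]` → arr = [5, 87, 14, 12]
`out = arr` → out = [5, 87, 14, 12]
So out = [5, 87, 14, 12]

Answer: [5, 87, 14, 12]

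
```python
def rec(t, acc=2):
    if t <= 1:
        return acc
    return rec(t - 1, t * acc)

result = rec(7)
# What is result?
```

Accumulator trace (n, acc): (7, 2) -> (6, 14) -> (5, 84) -> (4, 420) -> (3, 1680) -> (2, 5040) -> (1, 10080) -> return 10080

Answer: 10080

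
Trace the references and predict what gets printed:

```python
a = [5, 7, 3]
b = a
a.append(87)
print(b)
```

Key concept: basic list aliasing.
Step by step:
`a = [5, 7, 3]` → a = [5, 7, 3]
`b = a` → b = [5, 7, 3] (same object as a)
`a.append(87)` → a = [5, 7, 3, 87] (same object as b); b = [5, 7, 3, 87] (same object as a)
`print(b)` → prints [5, 7, 3, 87]

Answer: [5, 7, 3, 87]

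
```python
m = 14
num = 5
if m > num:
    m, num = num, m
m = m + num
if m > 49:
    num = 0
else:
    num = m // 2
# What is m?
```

Trace:
`m = 14` → m = 14
`num = 5` → num = 5
`if m > num: ...` → m > num is True → m = 5; num = 14
`m = m + num` → m = 19
`if m > 49: ...` → m > 49 is False, take else branch → num = 9
So m = 19

Answer: 19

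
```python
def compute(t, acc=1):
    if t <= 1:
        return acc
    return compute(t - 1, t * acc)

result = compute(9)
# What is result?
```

Accumulator trace (n, acc): (9, 1) -> (8, 9) -> (7, 72) -> (6, 504) -> (5, 3024) -> (4, 15120) -> (3, 60480) -> (2, 181440) -> (1, 362880) -> return 362880

Answer: 362880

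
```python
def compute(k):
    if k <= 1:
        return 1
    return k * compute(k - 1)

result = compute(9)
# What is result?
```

compute(9) = 9 * 8 * 7 * 6 * 5 * 4 * 3 * 2 * 1 = 362880

Answer: 362880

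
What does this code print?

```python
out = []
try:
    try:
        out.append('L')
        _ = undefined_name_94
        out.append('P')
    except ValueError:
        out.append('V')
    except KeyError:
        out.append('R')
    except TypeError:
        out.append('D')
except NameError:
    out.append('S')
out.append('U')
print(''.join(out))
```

Execution trace: 'L' (try body) → 'S' (outer except NameError) → 'U' (after the try/except). Output: LSU

Answer: LSU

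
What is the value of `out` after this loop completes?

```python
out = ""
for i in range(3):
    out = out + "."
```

Repeat '.' 3 times
`out` takes the values: "" → "." → ".." → "..."

Answer: "..."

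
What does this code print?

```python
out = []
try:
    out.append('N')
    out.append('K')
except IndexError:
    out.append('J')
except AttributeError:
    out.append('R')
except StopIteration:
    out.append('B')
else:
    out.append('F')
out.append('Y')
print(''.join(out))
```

Execution trace: 'N' (try body) → 'K' (try body, no exception) → 'F' (else) → 'Y' (after the try/except). Output: NKFY

Answer: NKFY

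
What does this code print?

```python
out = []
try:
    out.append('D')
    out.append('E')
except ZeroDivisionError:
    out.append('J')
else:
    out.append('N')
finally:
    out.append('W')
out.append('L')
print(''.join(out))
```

Execution trace: 'D' (try body) → 'E' (try body, no exception) → 'N' (else) → 'W' (finally) → 'L' (after the try/except). Output: DENWL

Answer: DENWL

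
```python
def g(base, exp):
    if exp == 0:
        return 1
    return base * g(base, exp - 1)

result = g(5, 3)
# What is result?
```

g(5, 3) = 5 * 5 * 5 = 125

Answer: 125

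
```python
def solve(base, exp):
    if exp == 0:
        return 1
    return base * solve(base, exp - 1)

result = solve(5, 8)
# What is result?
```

solve(5, 8) = 5 * 5 * 5 * 5 * 5 * 5 * 5 * 5 = 390625

Answer: 390625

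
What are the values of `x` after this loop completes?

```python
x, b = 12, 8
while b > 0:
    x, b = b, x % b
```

GCD of 12 and 8
`x` takes the values: 12 → 8 → 4

Answer: 4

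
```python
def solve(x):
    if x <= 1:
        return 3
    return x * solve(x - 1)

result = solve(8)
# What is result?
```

solve(8) = 8 * 7 * 6 * 5 * 4 * 3 * 2 * 3 = 120960

Answer: 120960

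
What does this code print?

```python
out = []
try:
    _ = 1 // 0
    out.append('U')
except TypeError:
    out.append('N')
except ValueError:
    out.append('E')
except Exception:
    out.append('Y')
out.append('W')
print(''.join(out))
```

Execution trace: 'Y' (except Exception) → 'W' (after the try/except). Output: YW

Answer: YW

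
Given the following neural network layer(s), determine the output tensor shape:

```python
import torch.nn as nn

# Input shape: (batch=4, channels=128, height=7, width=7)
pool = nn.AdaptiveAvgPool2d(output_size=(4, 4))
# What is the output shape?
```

Input: (4, 128, 7, 7) -> Output: (4, 128, 4, 4)

Answer: (4, 128, 4, 4)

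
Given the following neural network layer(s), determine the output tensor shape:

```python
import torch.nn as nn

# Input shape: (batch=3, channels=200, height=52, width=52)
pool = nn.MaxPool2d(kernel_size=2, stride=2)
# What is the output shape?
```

Input: (3, 200, 52, 52) -> Output: (3, 200, 26, 26)

Answer: (3, 200, 26, 26)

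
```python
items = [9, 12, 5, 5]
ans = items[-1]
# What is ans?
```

Trace:
`items = [9, 12, 5, 5]` → items = [9, 12, 5, 5]
`ans = items[-1]` → ans = 5
So ans = 5

Answer: 5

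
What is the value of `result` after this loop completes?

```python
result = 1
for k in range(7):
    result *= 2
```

2^7 = 128
`result` takes the values: 1 → 2 → 4 → 8 → 16 → 32 → 64 → 128

Answer: 128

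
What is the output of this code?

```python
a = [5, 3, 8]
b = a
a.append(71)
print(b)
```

Key concept: basic list aliasing.
Step by step:
`a = [5, 3, 8]` → a = [5, 3, 8]
`b = a` → b = [5, 3, 8] (same object as a)
`a.append(71)` → a = [5, 3, 8, 71] (same object as b); b = [5, 3, 8, 71] (same object as a)
`print(b)` → prints [5, 3, 8, 71]

Answer: [5, 3, 8, 71]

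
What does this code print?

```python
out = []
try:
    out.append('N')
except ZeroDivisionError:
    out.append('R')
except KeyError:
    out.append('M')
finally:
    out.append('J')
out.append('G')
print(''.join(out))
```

Execution trace: 'N' (try body, no exception) → 'J' (finally) → 'G' (after the try/except). Output: NJG

Answer: NJG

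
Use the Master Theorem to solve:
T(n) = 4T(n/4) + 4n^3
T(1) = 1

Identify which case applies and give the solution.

a=4, b=4, f(n)=4n^3. log_4(4) = 1. Since c=3 > 1 and the regularity condition holds (4(n/4)^3 = (4/4^3)n^3 with 4/4^3 < 1), Case 3 applies: T(n) = Θ(f(n)) = O(n^3).

Answer: O(n^3) - Case 3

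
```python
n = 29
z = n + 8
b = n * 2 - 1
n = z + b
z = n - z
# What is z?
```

Trace:
`n = 29` → n = 29
`z = n + 8` → z = 37
`b = n * 2 - 1` → b = 57
`n = z + b` → n = 94
`z = n - z` → z = 57
So z = 57

Answer: 57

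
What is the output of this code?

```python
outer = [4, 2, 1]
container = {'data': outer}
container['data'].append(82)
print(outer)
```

Key concept: dict holds reference to list.
Step by step:
`outer = [4, 2, 1]` → outer = [4, 2, 1]
`container = {'data': outer}` → container = {'data': [4, 2, 1]}
`container['data'].append(82)` → outer = [4, 2, 1, 82]; container = {'data': [4, 2, 1, 82]}
`print(outer)` → prints [4, 2, 1, 82]

Answer: [4, 2, 1, 82]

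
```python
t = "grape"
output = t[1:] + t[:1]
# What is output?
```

Trace:
`t = "grape"` → t = 'grape'
`output = t[1:] + t[:1]` → output = 'rapeg'
So output = 'rapeg'

Answer: 'rapeg'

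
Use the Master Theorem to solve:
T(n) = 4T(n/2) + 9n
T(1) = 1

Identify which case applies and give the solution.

a=4, b=2, f(n)=9n. log_2(4) = 2. Since c=1 < 2, Case 1 applies: T(n) = Θ(n^log_b(a)) = O(n^2).

Answer: O(n^2) - Case 1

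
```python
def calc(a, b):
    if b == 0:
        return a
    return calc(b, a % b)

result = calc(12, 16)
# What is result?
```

calc(12, 16) -> calc(16, 12) -> calc(12, 4) -> calc(4, 0) -> 4

Answer: 4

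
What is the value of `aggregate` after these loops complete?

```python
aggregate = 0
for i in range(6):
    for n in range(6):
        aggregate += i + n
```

Sum of all i+n for i,n in 6x6
`aggregate` takes the values: 0 → 1 → 3 → 6 → 10 → 15 → 16 → 18 → 21 → 25 → 30 → 36 → 38 → 41 → 45 → 50 → 56 → 63 → 66 → 70 → 75 → 81 → 88 → 96 → 100 → 105 → 111 → 118 → 126 → 135 → 140 → 146 → 153 → 161 → 170 → 180

Answer: 180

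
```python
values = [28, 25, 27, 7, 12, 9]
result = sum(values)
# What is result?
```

Trace:
`values = [28, 25, 27, 7, 12, 9]` → values = [28, 25, 27, 7, 12, 9]
`result = sum(values)` → result = 108
So result = 108

Answer: 108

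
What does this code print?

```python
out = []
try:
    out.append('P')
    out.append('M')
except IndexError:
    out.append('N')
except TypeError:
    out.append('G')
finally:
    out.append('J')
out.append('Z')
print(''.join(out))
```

Execution trace: 'P' (try body) → 'M' (try body, no exception) → 'J' (finally) → 'Z' (after the try/except). Output: PMJZ

Answer: PMJZ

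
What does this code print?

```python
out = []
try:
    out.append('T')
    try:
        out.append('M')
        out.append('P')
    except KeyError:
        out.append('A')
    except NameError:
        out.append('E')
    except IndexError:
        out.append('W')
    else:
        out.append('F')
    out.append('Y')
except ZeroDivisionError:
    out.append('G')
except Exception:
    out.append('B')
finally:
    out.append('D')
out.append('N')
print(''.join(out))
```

Execution trace: 'T' (try body) → 'M' (inner try body) → 'P' (inner try body, no exception) → 'F' (inner else) → 'Y' (try body, no exception) → 'D' (finally) → 'N' (after the try/except). Output: TMPFYDN

Answer: TMPFYDN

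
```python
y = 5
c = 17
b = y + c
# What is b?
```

Trace:
`y = 5` → y = 5
`c = 17` → c = 17
`b = y + c` → b = 22
So b = 22

Answer: 22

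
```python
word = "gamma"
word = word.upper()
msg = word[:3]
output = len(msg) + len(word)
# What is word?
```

Trace:
`word = "gamma"` → word = 'gamma'
`word = word.upper()` → word = 'GAMMA'
`msg = word[:3]` → msg = 'GAM'
`output = len(msg) + len(word)` → output = 8
So word = 'GAMMA'

Answer: 'GAMMA'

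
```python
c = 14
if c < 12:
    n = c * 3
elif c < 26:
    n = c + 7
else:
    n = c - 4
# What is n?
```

Trace:
`c = 14` → c = 14
`if c < 12: ...` → c < 12 is False, c < 26 is True → n = 21
So n = 21

Answer: 21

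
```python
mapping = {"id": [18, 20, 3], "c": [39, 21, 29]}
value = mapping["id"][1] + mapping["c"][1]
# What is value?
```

Trace:
`mapping = {"id": [18, 20, 3], "c": [39, 21, 29]}` → mapping = {'id': [18, 20, 3], 'c': [39, 21, 29]}
`value = mapping["id"][1] + mapping["c"][1]` → value = 41
So value = 41

Answer: 41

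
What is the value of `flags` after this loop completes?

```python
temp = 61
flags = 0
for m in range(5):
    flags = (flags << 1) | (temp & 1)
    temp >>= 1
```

Reverse lowest 5 bits of 61
`flags` takes the values: 0 → 1 → 2 → 5 → 11 → 23

Answer: 23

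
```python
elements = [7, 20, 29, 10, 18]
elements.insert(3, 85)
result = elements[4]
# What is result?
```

Trace:
`elements = [7, 20, 29, 10, 18]` → elements = [7, 20, 29, 10, 18]
`elements.insert(3, 85)` → elements = [7, 20, 29, 85, 10, 18]
`result = elements[4]` → result = 10
So result = 10

Answer: 10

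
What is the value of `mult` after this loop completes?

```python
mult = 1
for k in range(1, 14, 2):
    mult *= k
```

Product of 1, 3, 5, ... up to 13
`mult` takes the values: 1 → 3 → 15 → 105 → 945 → 10395 → 135135

Answer: 135135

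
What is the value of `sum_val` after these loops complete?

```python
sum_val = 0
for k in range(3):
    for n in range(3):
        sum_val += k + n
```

Sum of all k+n for k,n in 3x3
`sum_val` takes the values: 0 → 1 → 3 → 4 → 6 → 9 → 11 → 14 → 18

Answer: 18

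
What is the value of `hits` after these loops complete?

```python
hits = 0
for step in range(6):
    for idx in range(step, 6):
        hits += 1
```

Upper triangle: 6 + 5 + ... + 1
`hits` takes the values: 0 → 1 → 2 → 3 → 4 → 5 → 6 → 7 → 8 → 9 → 10 → 11 → 12 → 13 → 14 → 15 → 16 → 17 → 18 → 19 → 20 → 21

Answer: 21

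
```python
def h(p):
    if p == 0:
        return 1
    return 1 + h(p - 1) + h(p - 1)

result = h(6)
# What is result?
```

h(p) = 1 + 2·h(p-1), h(0)=1. Closed form: (1+1)·2^6 - 1 = 127.

Answer: 127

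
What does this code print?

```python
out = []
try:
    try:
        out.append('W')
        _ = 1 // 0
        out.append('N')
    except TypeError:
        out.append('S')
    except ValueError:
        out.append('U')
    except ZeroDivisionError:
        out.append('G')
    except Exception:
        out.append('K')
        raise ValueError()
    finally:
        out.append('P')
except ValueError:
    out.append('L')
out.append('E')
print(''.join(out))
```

Execution trace: 'W' (inner try body) → 'G' (inner except ZeroDivisionError) → 'P' (inner finally) → 'E' (after the try/except). Output: WGPE

Answer: WGPE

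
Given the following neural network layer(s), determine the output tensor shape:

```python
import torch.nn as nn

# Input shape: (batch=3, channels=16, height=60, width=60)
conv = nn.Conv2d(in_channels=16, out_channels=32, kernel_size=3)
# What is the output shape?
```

Input: (3, 16, 60, 60) -> Output: (3, 32, 58, 58)

Answer: (3, 32, 58, 58)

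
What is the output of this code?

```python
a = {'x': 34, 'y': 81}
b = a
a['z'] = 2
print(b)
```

Key concept: dict aliasing.
Step by step:
`a = {'x': 34, 'y': 81}` → a = {'x': 34, 'y': 81}
`b = a` → b = {'x': 34, 'y': 81} (same object as a)
`a['z'] = 2` → a = {'x': 34, 'y': 81, 'z': 2} (same object as b); b = {'x': 34, 'y': 81, 'z': 2} (same object as a)
`print(b)` → prints {'x': 34, 'y': 81, 'z': 2}

Answer: {'x': 34, 'y': 81, 'z': 2}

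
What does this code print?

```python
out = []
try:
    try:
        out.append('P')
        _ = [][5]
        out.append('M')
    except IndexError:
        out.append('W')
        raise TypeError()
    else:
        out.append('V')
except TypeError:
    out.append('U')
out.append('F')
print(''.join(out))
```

Execution trace: 'P' (inner try body) → 'W' (inner except IndexError) → 'U' (outer except TypeError) → 'F' (after the try/except). Output: PWUF

Answer: PWUF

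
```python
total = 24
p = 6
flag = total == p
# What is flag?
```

Trace:
`total = 24` → total = 24
`p = 6` → p = 6
`flag = total == p` → flag = False
So flag = False

Answer: False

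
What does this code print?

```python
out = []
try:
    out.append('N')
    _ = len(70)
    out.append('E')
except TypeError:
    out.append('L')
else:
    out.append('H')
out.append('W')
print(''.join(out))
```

Execution trace: 'N' (try body) → 'L' (except TypeError) → 'W' (after the try/except). Output: NLW

Answer: NLW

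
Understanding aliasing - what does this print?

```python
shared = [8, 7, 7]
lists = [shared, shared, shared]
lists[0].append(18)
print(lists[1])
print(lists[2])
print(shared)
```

Key concept: list of same reference.
Step by step:
`shared = [8, 7, 7]` → shared = [8, 7, 7]
`lists = [shared, shared, shared]` → lists = [[8, 7, 7], [8, 7, 7], [8, 7, 7]]
`lists[0].append(18)` → shared = [8, 7, 7, 18]; lists = [[8, 7, 7, 18], [8, 7, 7, 18], [8, 7, 7, 18]]
`print(lists[1])` → prints [8, 7, 7, 18]
`print(lists[2])` → prints [8, 7, 7, 18]
`print(shared)` → prints [8, 7, 7, 18]

Answer:
[8, 7, 7, 18]
[8, 7, 7, 18]
[8, 7, 7, 18]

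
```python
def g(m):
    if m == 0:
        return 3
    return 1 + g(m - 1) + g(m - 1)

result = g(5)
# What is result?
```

g(m) = 1 + 2·g(m-1), g(0)=3. Closed form: (3+1)·2^5 - 1 = 127.

Answer: 127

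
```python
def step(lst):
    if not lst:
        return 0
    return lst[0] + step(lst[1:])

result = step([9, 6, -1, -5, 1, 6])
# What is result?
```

9 + 6 + (-1) + (-5) + 1 + 6 + 0 = 16

Answer: 16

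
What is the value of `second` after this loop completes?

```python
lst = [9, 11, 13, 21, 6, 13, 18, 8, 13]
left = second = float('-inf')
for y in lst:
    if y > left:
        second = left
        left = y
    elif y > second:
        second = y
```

Second largest (with repeats) in [9, 11, 13, 21, 6, 13, 18, 8, 13]
`second` takes the values: -inf → 9 → 11 → 13 → 18

Answer: 18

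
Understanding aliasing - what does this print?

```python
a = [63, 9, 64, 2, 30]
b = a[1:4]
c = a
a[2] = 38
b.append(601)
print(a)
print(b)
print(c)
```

Key concept: slice vs alias.
Step by step:
`a = [63, 9, 64, 2, 30]` → a = [63, 9, 64, 2, 30]
`b = a[1:4]` → b = [9, 64, 2]
`c = a` → c = [63, 9, 64, 2, 30] (same object as a)
`a[2] = 38` → a = [63, 9, 38, 2, 30] (same object as c); c = [63, 9, 38, 2, 30] (same object as a)
`b.append(601)` → b = [9, 64, 2, 601]
`print(a)` → prints [63, 9, 38, 2, 30]
`print(b)` → prints [9, 64, 2, 601]
`print(c)` → prints [63, 9, 38, 2, 30]

Answer:
[63, 9, 38, 2, 30]
[9, 64, 2, 601]
[63, 9, 38, 2, 30]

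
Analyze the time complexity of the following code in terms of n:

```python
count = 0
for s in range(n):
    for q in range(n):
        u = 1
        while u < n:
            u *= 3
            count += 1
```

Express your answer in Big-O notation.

Each loop level contributes: n × n × log n. Multiplying the contributions gives O(n^2 log n).

Answer: O(n^2 log n)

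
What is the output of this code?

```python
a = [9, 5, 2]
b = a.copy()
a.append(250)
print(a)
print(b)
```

Key concept: list.copy() creates independent copy.
Step by step:
`a = [9, 5, 2]` → a = [9, 5, 2]
`b = a.copy()` → b = [9, 5, 2]
`a.append(250)` → a = [9, 5, 2, 250]
`print(a)` → prints [9, 5, 2, 250]
`print(b)` → prints [9, 5, 2]

Answer:
[9, 5, 2, 250]
[9, 5, 2]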